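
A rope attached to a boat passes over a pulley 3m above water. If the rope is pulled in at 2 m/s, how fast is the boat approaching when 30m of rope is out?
20√11/33 ≈ 2.01 m/s

rope² = x² + 3²
x = √(30² - 3²) = 9√11
dx/dt = (rope/x) · d(rope)/dt = (30/(9√11)) · (-2) = -20√11/33 m/s
The boat approaches at 20√11/33 ≈ 2.01 m/s.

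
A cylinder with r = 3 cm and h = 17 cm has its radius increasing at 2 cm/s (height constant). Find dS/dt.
92π cm²/s

S = 2πrh + 2πr² (lateral + bases)
dS/dt = (2πh + 4πr)·dr/dt = (2π·17 + 4π·3)·2
= 92π cm²/s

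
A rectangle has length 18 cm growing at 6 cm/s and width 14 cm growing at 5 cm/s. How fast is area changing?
174 cm²/s

A = lw
dA/dt = w·dl/dt + l·dw/dt = 14·6 + 18·5 = 174 cm²/s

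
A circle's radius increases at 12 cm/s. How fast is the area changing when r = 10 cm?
240π cm²/s

A = πr²
dA/dt = 2πr · dr/dt = 2π(10)(12) = 240π cm²/s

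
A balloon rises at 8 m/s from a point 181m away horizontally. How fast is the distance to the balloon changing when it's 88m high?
704√40505/40505 ≈ 3.498 m/s

z² = 181² + y²
z = √(181² + 88²) = √40505
dz/dt = y/z · dy/dt = 88/√40505 · 8 = 704√40505/40505 ≈ 3.498 m/s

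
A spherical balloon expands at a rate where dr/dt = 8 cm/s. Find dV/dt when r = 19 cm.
11552π cm³/s

V = (4/3)πr³
dV/dt = dV/dr · dr/dt = 4πr² · 8
At r = 19: dV/dt = 11552π cm³/s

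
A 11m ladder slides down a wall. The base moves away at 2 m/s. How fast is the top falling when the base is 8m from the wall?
16√57/57 ≈ 2.119 m/s

x² + y² = 11²
2x·dx/dt + 2y·dy/dt = 0
dy/dt = -x/y · dx/dt = -8/√57 · 2 = -16√57/57 m/s
The top is descending at 16√57/57 ≈ 2.119 m/s.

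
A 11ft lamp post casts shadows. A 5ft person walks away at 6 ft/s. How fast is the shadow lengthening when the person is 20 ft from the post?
5 ft/s

By similar triangles: 11/(x+s) = 5/s
Solving: s = 5x/6
ds/dt = 5/6 · dx/dt = 5/6 · 6 = 5 ft/s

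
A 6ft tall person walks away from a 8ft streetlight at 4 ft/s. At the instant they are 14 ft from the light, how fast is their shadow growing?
12 ft/s

By similar triangles: 8/(x+s) = 6/s
Solving: s = 6x/2
ds/dt = 6/2 · dx/dt = 3 · 4 = 12 ft/s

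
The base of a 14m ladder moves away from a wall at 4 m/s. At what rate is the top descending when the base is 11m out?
44√3/15 ≈ 5.081 m/s

x² + y² = 14²
2x·dx/dt + 2y·dy/dt = 0
dy/dt = -x/y · dx/dt = -11/(5√3) · 4 = -44√3/15 m/s
The top is descending at 44√3/15 ≈ 5.081 m/s.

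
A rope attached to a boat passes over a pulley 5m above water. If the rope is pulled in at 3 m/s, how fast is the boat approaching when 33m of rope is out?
99√266/532 ≈ 3.035 m/s

rope² = x² + 5²
x = √(33² - 5²) = 2√266
dx/dt = (rope/x) · d(rope)/dt = (33/(2√266)) · (-3) = -99√266/532 m/s
The boat approaches at 99√266/532 ≈ 3.035 m/s.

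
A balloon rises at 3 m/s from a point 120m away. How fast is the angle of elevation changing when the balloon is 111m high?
0.013473 rad/s

tan(θ) = y/120
sec²(θ) · dθ/dt = (1/120) · dy/dt
dθ/dt = cos²(θ)/120 · 3 = 120/(120² + 111²) · 3
dθ/dt = 0.013473 rad/s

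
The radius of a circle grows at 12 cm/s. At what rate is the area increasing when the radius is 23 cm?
552π cm²/s

A = πr²
dA/dt = 2πr · dr/dt = 2π(23)(12) = 552π cm²/s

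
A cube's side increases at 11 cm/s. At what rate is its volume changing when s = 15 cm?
7425 cm³/s

V = s³
dV/dt = 3s² · ds/dt = 3·15²·11 = 7425 cm³/s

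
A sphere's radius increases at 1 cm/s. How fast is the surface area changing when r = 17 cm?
136π cm²/s

S = 4πr²
dS/dt = dS/dr · dr/dt = 8πr · 1
At r = 17: dS/dt = 136π cm²/s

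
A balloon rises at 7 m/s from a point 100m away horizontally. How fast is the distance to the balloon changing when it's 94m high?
329√4709/4709 ≈ 4.794 m/s

z² = 100² + y²
z = √(100² + 94²) = 2√4709
dz/dt = y/z · dy/dt = 94/(2√4709) · 7 = 329√4709/4709 ≈ 4.794 m/s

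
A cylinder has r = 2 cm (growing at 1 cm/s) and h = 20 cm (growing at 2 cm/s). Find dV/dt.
88π cm³/s

V = πr²h
dV/dt = 2πrh·dr/dt + πr²·dh/dt
= 2π(2)(20)(1) + π(2)²(2)
= 88π cm³/s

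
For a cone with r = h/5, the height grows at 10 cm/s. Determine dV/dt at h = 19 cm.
722π/5 cm³/s

V = (1/3)π(h/5)²h = πh³/75
dV/dt = πh²/25 · 10
At h = 19: dV/dt = 722π/5 cm³/s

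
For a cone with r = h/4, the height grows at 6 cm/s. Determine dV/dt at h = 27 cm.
2187π/8 cm³/s

V = (1/3)π(h/4)²h = πh³/48
dV/dt = πh²/16 · 6
At h = 27: dV/dt = 2187π/8 cm³/s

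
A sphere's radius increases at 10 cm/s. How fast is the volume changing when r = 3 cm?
360π cm³/s

V = (4/3)πr³
dV/dt = dV/dr · dr/dt = 4πr² · 10
At r = 3: dV/dt = 360π cm³/s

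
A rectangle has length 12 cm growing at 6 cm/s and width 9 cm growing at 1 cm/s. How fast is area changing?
66 cm²/s

A = lw
dA/dt = w·dl/dt + l·dw/dt = 9·6 + 12·1 = 66 cm²/s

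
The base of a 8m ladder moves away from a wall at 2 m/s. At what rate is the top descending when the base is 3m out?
6√55/55 ≈ 0.809 m/s

x² + y² = 8²
2x·dx/dt + 2y·dy/dt = 0
dy/dt = -x/y · dx/dt = -3/√55 · 2 = -6√55/55 m/s
The top is descending at 6√55/55 ≈ 0.809 m/s.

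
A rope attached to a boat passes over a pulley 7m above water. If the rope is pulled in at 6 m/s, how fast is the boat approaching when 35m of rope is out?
5√6/2 ≈ 6.124 m/s

rope² = x² + 7²
x = √(35² - 7²) = 14√6
dx/dt = (rope/x) · d(rope)/dt = (35/(14√6)) · (-6) = -5√6/2 m/s
The boat approaches at 5√6/2 ≈ 6.124 m/s.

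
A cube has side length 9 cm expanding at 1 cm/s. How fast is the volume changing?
243 cm³/s

V = s³
dV/dt = 3s² · ds/dt = 3·9²·1 = 243 cm³/s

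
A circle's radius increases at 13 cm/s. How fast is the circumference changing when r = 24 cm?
26π cm/s

C = 2πr
dC/dt = 2π · dr/dt = 2π · 13 = 26π cm/s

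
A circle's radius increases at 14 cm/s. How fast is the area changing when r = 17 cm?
476π cm²/s

A = πr²
dA/dt = 2πr · dr/dt = 2π(17)(14) = 476π cm²/s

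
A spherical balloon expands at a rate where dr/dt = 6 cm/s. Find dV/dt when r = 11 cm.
2904π cm³/s

V = (4/3)πr³
dV/dt = dV/dr · dr/dt = 4πr² · 6
At r = 11: dV/dt = 2904π cm³/s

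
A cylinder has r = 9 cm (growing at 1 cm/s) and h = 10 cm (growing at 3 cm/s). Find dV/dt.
423π cm³/s

V = πr²h
dV/dt = 2πrh·dr/dt + πr²·dh/dt
= 2π(9)(10)(1) + π(9)²(3)
= 423π cm³/s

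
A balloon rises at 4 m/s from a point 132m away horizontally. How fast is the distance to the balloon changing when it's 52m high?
26√1258/629 ≈ 1.466 m/s

z² = 132² + y²
z = √(132² + 52²) = 4√1258
dz/dt = y/z · dy/dt = 52/(4√1258) · 4 = 26√1258/629 ≈ 1.466 m/s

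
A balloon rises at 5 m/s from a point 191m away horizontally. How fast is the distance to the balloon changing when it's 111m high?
555√48802/48802 ≈ 2.512 m/s

z² = 191² + y²
z = √(191² + 111²) = √48802
dz/dt = y/z · dy/dt = 111/√48802 · 5 = 555√48802/48802 ≈ 2.512 m/s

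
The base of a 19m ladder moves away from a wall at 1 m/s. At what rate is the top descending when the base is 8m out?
8√33/99 ≈ 0.4642 m/s

x² + y² = 19²
2x·dx/dt + 2y·dy/dt = 0
dy/dt = -x/y · dx/dt = -8/(3√33) · 1 = -8√33/99 m/s
The top is descending at 8√33/99 ≈ 0.4642 m/s.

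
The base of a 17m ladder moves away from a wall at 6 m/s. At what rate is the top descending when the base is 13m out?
13√30/10 ≈ 7.12 m/s

x² + y² = 17²
2x·dx/dt + 2y·dy/dt = 0
dy/dt = -x/y · dx/dt = -13/(2√30) · 6 = -13√30/10 m/s
The top is descending at 13√30/10 ≈ 7.12 m/s.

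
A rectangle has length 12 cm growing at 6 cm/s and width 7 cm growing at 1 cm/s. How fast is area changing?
54 cm²/s

A = lw
dA/dt = w·dl/dt + l·dw/dt = 7·6 + 12·1 = 54 cm²/s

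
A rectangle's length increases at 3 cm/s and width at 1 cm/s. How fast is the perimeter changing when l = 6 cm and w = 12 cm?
8 cm/s

P = 2(l + w)
dP/dt = 2(dl/dt + dw/dt) = 2(3 + 1) = 8 cm/s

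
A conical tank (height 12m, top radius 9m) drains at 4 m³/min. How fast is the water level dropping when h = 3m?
64/(81π) ≈ 0.2515 m/min

r/h = 9/12, so r = (3/4)h
V = (1/3)πr²h = (1/3)π((3/4)h)²h = (3/16)πh³
dV/dh = (9/16)πh²
dh/dt = (dV/dt)/(dV/dh) = -4/((9/16)π·3²) = -64/(81π) m/min
The level is dropping at 64/(81π) ≈ 0.2515 m/min.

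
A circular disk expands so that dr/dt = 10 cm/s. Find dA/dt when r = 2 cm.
40π cm²/s

A = πr²
dA/dt = 2πr · dr/dt = 2π(2)(10) = 40π cm²/s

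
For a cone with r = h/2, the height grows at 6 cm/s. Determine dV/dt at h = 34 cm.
1734π cm³/s

V = (1/3)π(h/2)²h = πh³/12
dV/dt = πh²/4 · 6
At h = 34: dV/dt = 1734π cm³/s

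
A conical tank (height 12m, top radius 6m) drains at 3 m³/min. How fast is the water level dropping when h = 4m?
3/(4π) ≈ 0.2387 m/min

r/h = 6/12, so r = (1/2)h
V = (1/3)πr²h = (1/3)π((1/2)h)²h = (1/12)πh³
dV/dh = (1/4)πh²
dh/dt = (dV/dt)/(dV/dh) = -3/((1/4)π·4²) = -3/(4π) m/min
The level is dropping at 3/(4π) ≈ 0.2387 m/min.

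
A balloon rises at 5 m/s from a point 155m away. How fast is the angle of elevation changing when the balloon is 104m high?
0.022244 rad/s

tan(θ) = y/155
sec²(θ) · dθ/dt = (1/155) · dy/dt
dθ/dt = cos²(θ)/155 · 5 = 155/(155² + 104²) · 5
dθ/dt = 0.022244 rad/s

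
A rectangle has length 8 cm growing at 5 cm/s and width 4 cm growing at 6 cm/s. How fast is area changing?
68 cm²/s

A = lw
dA/dt = w·dl/dt + l·dw/dt = 4·5 + 8·6 = 68 cm²/s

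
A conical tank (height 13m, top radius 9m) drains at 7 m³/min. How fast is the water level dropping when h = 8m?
1183/(5184π) ≈ 0.07264 m/min

r/h = 9/13, so r = (9/13)h
V = (1/3)πr²h = (1/3)π((9/13)h)²h = (27/169)πh³
dV/dh = (81/169)πh²
dh/dt = (dV/dt)/(dV/dh) = -7/((81/169)π·8²) = -1183/(5184π) m/min
The level is dropping at 1183/(5184π) ≈ 0.07264 m/min.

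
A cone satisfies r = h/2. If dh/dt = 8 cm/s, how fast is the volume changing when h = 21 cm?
882π cm³/s

V = (1/3)π(h/2)²h = πh³/12
dV/dt = πh²/4 · 8
At h = 21: dV/dt = 882π cm³/s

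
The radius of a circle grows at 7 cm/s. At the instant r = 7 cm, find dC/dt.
14π cm/s

C = 2πr
dC/dt = 2π · dr/dt = 2π · 7 = 14π cm/s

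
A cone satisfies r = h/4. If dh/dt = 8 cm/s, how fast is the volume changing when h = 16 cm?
128π cm³/s

V = (1/3)π(h/4)²h = πh³/48
dV/dt = πh²/16 · 8
At h = 16: dV/dt = 128π cm³/s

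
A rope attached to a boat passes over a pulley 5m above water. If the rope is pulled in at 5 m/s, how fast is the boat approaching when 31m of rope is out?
155√26/156 ≈ 5.066 m/s

rope² = x² + 5²
x = √(31² - 5²) = 6√26
dx/dt = (rope/x) · d(rope)/dt = (31/(6√26)) · (-5) = -155√26/156 m/s
The boat approaches at 155√26/156 ≈ 5.066 m/s.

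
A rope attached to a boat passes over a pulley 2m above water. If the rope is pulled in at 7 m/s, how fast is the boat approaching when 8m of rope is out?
28√15/15 ≈ 7.23 m/s

rope² = x² + 2²
x = √(8² - 2²) = 2√15
dx/dt = (rope/x) · d(rope)/dt = (8/(2√15)) · (-7) = -28√15/15 m/s
The boat approaches at 28√15/15 ≈ 7.23 m/s.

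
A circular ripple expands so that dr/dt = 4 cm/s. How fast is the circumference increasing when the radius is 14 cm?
8π cm/s

C = 2πr
dC/dt = 2π · dr/dt = 2π · 4 = 8π cm/s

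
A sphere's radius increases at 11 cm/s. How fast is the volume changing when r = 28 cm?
34496π cm³/s

V = (4/3)πr³
dV/dt = dV/dr · dr/dt = 4πr² · 11
At r = 28: dV/dt = 34496π cm³/s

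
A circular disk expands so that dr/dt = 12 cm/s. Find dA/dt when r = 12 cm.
288π cm²/s

A = πr²
dA/dt = 2πr · dr/dt = 2π(12)(12) = 288π cm²/s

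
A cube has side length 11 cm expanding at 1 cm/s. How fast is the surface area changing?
132 cm²/s

A = 6s²
dA/dt = 12s · ds/dt = 12·11·1 = 132 cm²/s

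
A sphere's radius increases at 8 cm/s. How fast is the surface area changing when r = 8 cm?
512π cm²/s

S = 4πr²
dS/dt = dS/dr · dr/dt = 8πr · 8
At r = 8: dS/dt = 512π cm²/s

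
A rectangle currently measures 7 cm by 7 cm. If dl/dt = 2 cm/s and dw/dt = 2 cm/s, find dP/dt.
8 cm/s

P = 2(l + w)
dP/dt = 2(dl/dt + dw/dt) = 2(2 + 2) = 8 cm/s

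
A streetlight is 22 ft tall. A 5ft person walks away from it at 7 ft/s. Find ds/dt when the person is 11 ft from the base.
35/17 ft/s

By similar triangles: 22/(x+s) = 5/s
Solving: s = 5x/17
ds/dt = 5/17 · dx/dt = 5/17 · 7 = 35/17 ft/s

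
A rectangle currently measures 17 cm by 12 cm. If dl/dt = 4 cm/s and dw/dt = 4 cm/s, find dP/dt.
16 cm/s

P = 2(l + w)
dP/dt = 2(dl/dt + dw/dt) = 2(4 + 4) = 16 cm/s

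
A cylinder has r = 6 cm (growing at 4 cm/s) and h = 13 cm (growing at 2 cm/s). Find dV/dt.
696π cm³/s

V = πr²h
dV/dt = 2πrh·dr/dt + πr²·dh/dt
= 2π(6)(13)(4) + π(6)²(2)
= 696π cm³/s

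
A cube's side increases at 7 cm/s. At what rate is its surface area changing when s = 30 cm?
2520 cm²/s

A = 6s²
dA/dt = 12s · ds/dt = 12·30·7 = 2520 cm²/s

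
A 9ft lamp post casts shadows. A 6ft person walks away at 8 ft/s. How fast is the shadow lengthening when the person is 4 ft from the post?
16 ft/s

By similar triangles: 9/(x+s) = 6/s
Solving: s = 6x/3
ds/dt = 6/3 · dx/dt = 2 · 8 = 16 ft/s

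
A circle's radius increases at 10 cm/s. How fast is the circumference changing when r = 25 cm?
20π cm/s

C = 2πr
dC/dt = 2π · dr/dt = 2π · 10 = 20π cm/s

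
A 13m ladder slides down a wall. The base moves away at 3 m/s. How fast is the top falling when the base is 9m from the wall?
27√22/44 ≈ 2.878 m/s

x² + y² = 13²
2x·dx/dt + 2y·dy/dt = 0
dy/dt = -x/y · dx/dt = -9/(2√22) · 3 = -27√22/44 m/s
The top is descending at 27√22/44 ≈ 2.878 m/s.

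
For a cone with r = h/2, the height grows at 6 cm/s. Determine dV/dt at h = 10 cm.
150π cm³/s

V = (1/3)π(h/2)²h = πh³/12
dV/dt = πh²/4 · 6
At h = 10: dV/dt = 150π cm³/s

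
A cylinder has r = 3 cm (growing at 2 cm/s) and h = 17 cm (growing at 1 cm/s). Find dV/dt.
213π cm³/s

V = πr²h
dV/dt = 2πrh·dr/dt + πr²·dh/dt
= 2π(3)(17)(2) + π(3)²(1)
= 213π cm³/s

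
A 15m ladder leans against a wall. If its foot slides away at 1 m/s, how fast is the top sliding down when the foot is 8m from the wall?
8√161/161 ≈ 0.6305 m/s

x² + y² = 15²
2x·dx/dt + 2y·dy/dt = 0
dy/dt = -x/y · dx/dt = -8/√161 · 1 = -8√161/161 m/s
The top is descending at 8√161/161 ≈ 0.6305 m/s.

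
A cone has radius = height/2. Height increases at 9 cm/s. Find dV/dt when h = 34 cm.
2601π cm³/s

V = (1/3)π(h/2)²h = πh³/12
dV/dt = πh²/4 · 9
At h = 34: dV/dt = 2601π cm³/s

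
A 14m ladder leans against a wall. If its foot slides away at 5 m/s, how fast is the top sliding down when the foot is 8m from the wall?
20√33/33 ≈ 3.482 m/s

x² + y² = 14²
2x·dx/dt + 2y·dy/dt = 0
dy/dt = -x/y · dx/dt = -8/(2√33) · 5 = -20√33/33 m/s
The top is descending at 20√33/33 ≈ 3.482 m/s.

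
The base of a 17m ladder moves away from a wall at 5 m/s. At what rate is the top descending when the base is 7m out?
7√15/12 ≈ 2.259 m/s

x² + y² = 17²
2x·dx/dt + 2y·dy/dt = 0
dy/dt = -x/y · dx/dt = -7/(4√15) · 5 = -7√15/12 m/s
The top is descending at 7√15/12 ≈ 2.259 m/s.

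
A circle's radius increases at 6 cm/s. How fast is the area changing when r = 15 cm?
180π cm²/s

A = πr²
dA/dt = 2πr · dr/dt = 2π(15)(6) = 180π cm²/s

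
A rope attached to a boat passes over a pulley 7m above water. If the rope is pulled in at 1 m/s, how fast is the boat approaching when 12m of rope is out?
12√95/95 ≈ 1.231 m/s

rope² = x² + 7²
x = √(12² - 7²) = √95
dx/dt = (rope/x) · d(rope)/dt = (12/√95) · (-1) = -12√95/95 m/s
The boat approaches at 12√95/95 ≈ 1.231 m/s.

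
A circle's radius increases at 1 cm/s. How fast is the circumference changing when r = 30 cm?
2π cm/s

C = 2πr
dC/dt = 2π · dr/dt = 2π · 1 = 2π cm/s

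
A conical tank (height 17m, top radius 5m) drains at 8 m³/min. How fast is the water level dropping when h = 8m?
289/(200π) ≈ 0.46 m/min

r/h = 5/17, so r = (5/17)h
V = (1/3)πr²h = (1/3)π((5/17)h)²h = (25/867)πh³
dV/dh = (25/289)πh²
dh/dt = (dV/dt)/(dV/dh) = -8/((25/289)π·8²) = -289/(200π) m/min
The level is dropping at 289/(200π) ≈ 0.46 m/min.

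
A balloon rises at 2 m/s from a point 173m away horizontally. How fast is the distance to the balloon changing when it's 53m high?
53√32738/16369 ≈ 0.5858 m/s

z² = 173² + y²
z = √(173² + 53²) = √32738
dz/dt = y/z · dy/dt = 53/√32738 · 2 = 53√32738/16369 ≈ 0.5858 m/s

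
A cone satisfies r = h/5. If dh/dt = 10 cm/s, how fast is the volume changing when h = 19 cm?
722π/5 cm³/s

V = (1/3)π(h/5)²h = πh³/75
dV/dt = πh²/25 · 10
At h = 19: dV/dt = 722π/5 cm³/s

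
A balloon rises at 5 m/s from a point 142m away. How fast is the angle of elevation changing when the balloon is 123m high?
0.020117 rad/s

tan(θ) = y/142
sec²(θ) · dθ/dt = (1/142) · dy/dt
dθ/dt = cos²(θ)/142 · 5 = 142/(142² + 123²) · 5
dθ/dt = 0.020117 rad/s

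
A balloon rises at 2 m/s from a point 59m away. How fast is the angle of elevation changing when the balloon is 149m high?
0.004595 rad/s

tan(θ) = y/59
sec²(θ) · dθ/dt = (1/59) · dy/dt
dθ/dt = cos²(θ)/59 · 2 = 59/(59² + 149²) · 2
dθ/dt = 0.004595 rad/s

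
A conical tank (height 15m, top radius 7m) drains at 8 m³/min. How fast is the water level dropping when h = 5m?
72/(49π) ≈ 0.4677 m/min

r/h = 7/15, so r = (7/15)h
V = (1/3)πr²h = (1/3)π((7/15)h)²h = (49/675)πh³
dV/dh = (49/225)πh²
dh/dt = (dV/dt)/(dV/dh) = -8/((49/225)π·5²) = -72/(49π) m/min
The level is dropping at 72/(49π) ≈ 0.4677 m/min.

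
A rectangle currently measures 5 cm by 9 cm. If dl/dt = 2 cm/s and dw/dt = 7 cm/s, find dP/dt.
18 cm/s

P = 2(l + w)
dP/dt = 2(dl/dt + dw/dt) = 2(2 + 7) = 18 cm/s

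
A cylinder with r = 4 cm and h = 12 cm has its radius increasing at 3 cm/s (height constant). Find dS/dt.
120π cm²/s

S = 2πrh + 2πr² (lateral + bases)
dS/dt = (2πh + 4πr)·dr/dt = (2π·12 + 4π·4)·3
= 120π cm²/s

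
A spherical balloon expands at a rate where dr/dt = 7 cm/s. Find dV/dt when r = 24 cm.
16128π cm³/s

V = (4/3)πr³
dV/dt = dV/dr · dr/dt = 4πr² · 7
At r = 24: dV/dt = 16128π cm³/s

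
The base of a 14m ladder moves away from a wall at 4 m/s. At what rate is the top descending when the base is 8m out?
16√33/33 ≈ 2.785 m/s

x² + y² = 14²
2x·dx/dt + 2y·dy/dt = 0
dy/dt = -x/y · dx/dt = -8/(2√33) · 4 = -16√33/33 m/s
The top is descending at 16√33/33 ≈ 2.785 m/s.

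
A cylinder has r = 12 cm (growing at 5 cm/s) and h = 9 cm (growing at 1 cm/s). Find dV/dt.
1224π cm³/s

V = πr²h
dV/dt = 2πrh·dr/dt + πr²·dh/dt
= 2π(12)(9)(5) + π(12)²(1)
= 1224π cm³/s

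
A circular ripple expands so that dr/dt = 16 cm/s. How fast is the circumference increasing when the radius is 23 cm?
32π cm/s

C = 2πr
dC/dt = 2π · dr/dt = 2π · 16 = 32π cm/s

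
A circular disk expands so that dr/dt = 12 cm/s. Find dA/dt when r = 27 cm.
648π cm²/s

A = πr²
dA/dt = 2πr · dr/dt = 2π(27)(12) = 648π cm²/s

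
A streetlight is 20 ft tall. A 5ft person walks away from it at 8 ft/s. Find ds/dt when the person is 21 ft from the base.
8/3 ft/s

By similar triangles: 20/(x+s) = 5/s
Solving: s = 5x/15
ds/dt = 5/15 · dx/dt = 1/3 · 8 = 8/3 ft/s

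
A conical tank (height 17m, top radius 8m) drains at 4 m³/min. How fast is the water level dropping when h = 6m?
289/(576π) ≈ 0.1597 m/min

r/h = 8/17, so r = (8/17)h
V = (1/3)πr²h = (1/3)π((8/17)h)²h = (64/867)πh³
dV/dh = (64/289)πh²
dh/dt = (dV/dt)/(dV/dh) = -4/((64/289)π·6²) = -289/(576π) m/min
The level is dropping at 289/(576π) ≈ 0.1597 m/min.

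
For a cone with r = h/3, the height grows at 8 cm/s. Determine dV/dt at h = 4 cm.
128π/9 cm³/s

V = (1/3)π(h/3)²h = πh³/27
dV/dt = πh²/9 · 8
At h = 4: dV/dt = 128π/9 cm³/s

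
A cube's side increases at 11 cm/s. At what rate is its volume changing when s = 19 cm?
11913 cm³/s

V = s³
dV/dt = 3s² · ds/dt = 3·19²·11 = 11913 cm³/s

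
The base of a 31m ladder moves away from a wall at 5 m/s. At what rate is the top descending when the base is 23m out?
115√3/36 ≈ 5.533 m/s

x² + y² = 31²
2x·dx/dt + 2y·dy/dt = 0
dy/dt = -x/y · dx/dt = -23/(12√3) · 5 = -115√3/36 m/s
The top is descending at 115√3/36 ≈ 5.533 m/s.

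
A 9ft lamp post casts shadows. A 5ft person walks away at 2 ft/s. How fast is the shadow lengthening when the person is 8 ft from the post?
5/2 ft/s

By similar triangles: 9/(x+s) = 5/s
Solving: s = 5x/4
ds/dt = 5/4 · dx/dt = 5/4 · 2 = 5/2 ft/s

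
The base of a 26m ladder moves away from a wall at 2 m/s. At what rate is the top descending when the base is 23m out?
46√3/21 ≈ 3.794 m/s

x² + y² = 26²
2x·dx/dt + 2y·dy/dt = 0
dy/dt = -x/y · dx/dt = -23/(7√3) · 2 = -46√3/21 m/s
The top is descending at 46√3/21 ≈ 3.794 m/s.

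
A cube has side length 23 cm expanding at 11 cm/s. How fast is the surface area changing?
3036 cm²/s

A = 6s²
dA/dt = 12s · ds/dt = 12·23·11 = 3036 cm²/s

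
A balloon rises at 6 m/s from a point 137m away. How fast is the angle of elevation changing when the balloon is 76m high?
0.03349 rad/s

tan(θ) = y/137
sec²(θ) · dθ/dt = (1/137) · dy/dt
dθ/dt = cos²(θ)/137 · 6 = 137/(137² + 76²) · 6
dθ/dt = 0.03349 rad/s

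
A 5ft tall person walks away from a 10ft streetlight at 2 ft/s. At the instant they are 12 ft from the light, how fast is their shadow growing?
2 ft/s

By similar triangles: 10/(x+s) = 5/s
Solving: s = 5x/5
ds/dt = 5/5 · dx/dt = 1 · 2 = 2 ft/s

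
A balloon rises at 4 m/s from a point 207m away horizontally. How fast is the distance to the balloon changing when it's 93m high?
62√5722/2861 ≈ 1.639 m/s

z² = 207² + y²
z = √(207² + 93²) = 3√5722
dz/dt = y/z · dy/dt = 93/(3√5722) · 4 = 62√5722/2861 ≈ 1.639 m/s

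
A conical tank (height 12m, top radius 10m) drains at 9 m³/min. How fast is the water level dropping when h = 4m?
81/(100π) ≈ 0.2578 m/min

r/h = 10/12, so r = (5/6)h
V = (1/3)πr²h = (1/3)π((5/6)h)²h = (25/108)πh³
dV/dh = (25/36)πh²
dh/dt = (dV/dt)/(dV/dh) = -9/((25/36)π·4²) = -81/(100π) m/min
The level is dropping at 81/(100π) ≈ 0.2578 m/min.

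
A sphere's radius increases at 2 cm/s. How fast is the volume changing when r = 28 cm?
6272π cm³/s

V = (4/3)πr³
dV/dt = dV/dr · dr/dt = 4πr² · 2
At r = 28: dV/dt = 6272π cm³/s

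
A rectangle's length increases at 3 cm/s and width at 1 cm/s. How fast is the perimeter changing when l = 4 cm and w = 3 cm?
8 cm/s

P = 2(l + w)
dP/dt = 2(dl/dt + dw/dt) = 2(3 + 1) = 8 cm/s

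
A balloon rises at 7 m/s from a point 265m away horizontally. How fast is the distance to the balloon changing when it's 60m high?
84√2953/2953 ≈ 1.546 m/s

z² = 265² + y²
z = √(265² + 60²) = 5√2953
dz/dt = y/z · dy/dt = 60/(5√2953) · 7 = 84√2953/2953 ≈ 1.546 m/s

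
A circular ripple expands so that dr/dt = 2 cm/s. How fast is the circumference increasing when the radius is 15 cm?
4π cm/s

C = 2πr
dC/dt = 2π · dr/dt = 2π · 2 = 4π cm/s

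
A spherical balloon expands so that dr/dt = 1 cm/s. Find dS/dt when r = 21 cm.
168π cm²/s

S = 4πr²
dS/dt = dS/dr · dr/dt = 8πr · 1
At r = 21: dS/dt = 168π cm²/s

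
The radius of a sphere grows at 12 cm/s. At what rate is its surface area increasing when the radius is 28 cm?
2688π cm²/s

S = 4πr²
dS/dt = dS/dr · dr/dt = 8πr · 12
At r = 28: dS/dt = 2688π cm²/s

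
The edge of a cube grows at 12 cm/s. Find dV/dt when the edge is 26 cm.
24336 cm³/s

V = s³
dV/dt = 3s² · ds/dt = 3·26²·12 = 24336 cm³/s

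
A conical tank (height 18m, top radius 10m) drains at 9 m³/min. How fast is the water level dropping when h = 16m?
729/(6400π) ≈ 0.03626 m/min

r/h = 10/18, so r = (5/9)h
V = (1/3)πr²h = (1/3)π((5/9)h)²h = (25/243)πh³
dV/dh = (25/81)πh²
dh/dt = (dV/dt)/(dV/dh) = -9/((25/81)π·16²) = -729/(6400π) m/min
The level is dropping at 729/(6400π) ≈ 0.03626 m/min.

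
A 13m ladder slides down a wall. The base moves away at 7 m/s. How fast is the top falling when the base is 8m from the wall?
8√105/15 ≈ 5.465 m/s

x² + y² = 13²
2x·dx/dt + 2y·dy/dt = 0
dy/dt = -x/y · dx/dt = -8/√105 · 7 = -8√105/15 m/s
The top is descending at 8√105/15 ≈ 5.465 m/s.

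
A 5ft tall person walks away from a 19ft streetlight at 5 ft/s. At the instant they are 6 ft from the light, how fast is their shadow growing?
25/14 ft/s

By similar triangles: 19/(x+s) = 5/s
Solving: s = 5x/14
ds/dt = 5/14 · dx/dt = 5/14 · 5 = 25/14 ft/s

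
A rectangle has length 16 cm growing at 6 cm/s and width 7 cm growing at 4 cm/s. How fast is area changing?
106 cm²/s

A = lw
dA/dt = w·dl/dt + l·dw/dt = 7·6 + 16·4 = 106 cm²/s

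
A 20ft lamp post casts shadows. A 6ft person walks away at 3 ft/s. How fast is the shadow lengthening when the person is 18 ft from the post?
9/7 ft/s

By similar triangles: 20/(x+s) = 6/s
Solving: s = 6x/14
ds/dt = 6/14 · dx/dt = 3/7 · 3 = 9/7 ft/s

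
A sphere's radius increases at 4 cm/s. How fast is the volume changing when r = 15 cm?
3600π cm³/s

V = (4/3)πr³
dV/dt = dV/dr · dr/dt = 4πr² · 4
At r = 15: dV/dt = 3600π cm³/s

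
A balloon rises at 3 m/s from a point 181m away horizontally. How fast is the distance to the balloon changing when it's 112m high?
336√45305/45305 ≈ 1.579 m/s

z² = 181² + y²
z = √(181² + 112²) = √45305
dz/dt = y/z · dy/dt = 112/√45305 · 3 = 336√45305/45305 ≈ 1.579 m/s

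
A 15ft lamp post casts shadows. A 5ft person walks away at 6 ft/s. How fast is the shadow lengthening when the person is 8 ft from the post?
3 ft/s

By similar triangles: 15/(x+s) = 5/s
Solving: s = 5x/10
ds/dt = 5/10 · dx/dt = 1/2 · 6 = 3 ft/s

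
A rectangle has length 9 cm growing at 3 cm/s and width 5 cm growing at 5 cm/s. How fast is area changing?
60 cm²/s

A = lw
dA/dt = w·dl/dt + l·dw/dt = 5·3 + 9·5 = 60 cm²/s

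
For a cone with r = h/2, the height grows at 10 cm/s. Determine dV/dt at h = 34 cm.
2890π cm³/s

V = (1/3)π(h/2)²h = πh³/12
dV/dt = πh²/4 · 10
At h = 34: dV/dt = 2890π cm³/s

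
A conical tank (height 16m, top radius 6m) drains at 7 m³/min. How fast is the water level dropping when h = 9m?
448/(729π) ≈ 0.1956 m/min

r/h = 6/16, so r = (3/8)h
V = (1/3)πr²h = (1/3)π((3/8)h)²h = (3/64)πh³
dV/dh = (9/64)πh²
dh/dt = (dV/dt)/(dV/dh) = -7/((9/64)π·9²) = -448/(729π) m/min
The level is dropping at 448/(729π) ≈ 0.1956 m/min.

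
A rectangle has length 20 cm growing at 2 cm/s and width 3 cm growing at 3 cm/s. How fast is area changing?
66 cm²/s

A = lw
dA/dt = w·dl/dt + l·dw/dt = 3·2 + 20·3 = 66 cm²/s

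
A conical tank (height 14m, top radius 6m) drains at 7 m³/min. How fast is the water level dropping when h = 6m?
343/(324π) ≈ 0.337 m/min

r/h = 6/14, so r = (3/7)h
V = (1/3)πr²h = (1/3)π((3/7)h)²h = (3/49)πh³
dV/dh = (9/49)πh²
dh/dt = (dV/dt)/(dV/dh) = -7/((9/49)π·6²) = -343/(324π) m/min
The level is dropping at 343/(324π) ≈ 0.337 m/min.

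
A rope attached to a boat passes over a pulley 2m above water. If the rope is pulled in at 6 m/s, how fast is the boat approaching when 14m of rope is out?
7√3/2 ≈ 6.062 m/s

rope² = x² + 2²
x = √(14² - 2²) = 8√3
dx/dt = (rope/x) · d(rope)/dt = (14/(8√3)) · (-6) = -7√3/2 m/s
The boat approaches at 7√3/2 ≈ 6.062 m/s.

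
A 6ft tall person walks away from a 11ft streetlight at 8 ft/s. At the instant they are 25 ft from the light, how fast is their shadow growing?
48/5 ft/s

By similar triangles: 11/(x+s) = 6/s
Solving: s = 6x/5
ds/dt = 6/5 · dx/dt = 6/5 · 8 = 48/5 ft/s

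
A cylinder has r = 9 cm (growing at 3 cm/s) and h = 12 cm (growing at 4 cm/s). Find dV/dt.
972π cm³/s

V = πr²h
dV/dt = 2πrh·dr/dt + πr²·dh/dt
= 2π(9)(12)(3) + π(9)²(4)
= 972π cm³/s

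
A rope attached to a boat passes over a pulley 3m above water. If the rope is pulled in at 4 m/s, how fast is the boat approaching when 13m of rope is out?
13√10/10 ≈ 4.111 m/s

rope² = x² + 3²
x = √(13² - 3²) = 4√10
dx/dt = (rope/x) · d(rope)/dt = (13/(4√10)) · (-4) = -13√10/10 m/s
The boat approaches at 13√10/10 ≈ 4.111 m/s.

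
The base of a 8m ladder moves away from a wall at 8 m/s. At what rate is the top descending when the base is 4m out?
8√3/3 ≈ 4.619 m/s

x² + y² = 8²
2x·dx/dt + 2y·dy/dt = 0
dy/dt = -x/y · dx/dt = -4/(4√3) · 8 = -8√3/3 m/s
The top is descending at 8√3/3 ≈ 4.619 m/s.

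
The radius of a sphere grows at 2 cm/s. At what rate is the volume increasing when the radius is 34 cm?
9248π cm³/s

V = (4/3)πr³
dV/dt = dV/dr · dr/dt = 4πr² · 2
At r = 34: dV/dt = 9248π cm³/s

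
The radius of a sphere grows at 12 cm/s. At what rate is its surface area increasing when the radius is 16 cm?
1536π cm²/s

S = 4πr²
dS/dt = dS/dr · dr/dt = 8πr · 12
At r = 16: dS/dt = 1536π cm²/s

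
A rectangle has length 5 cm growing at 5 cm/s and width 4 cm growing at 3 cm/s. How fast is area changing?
35 cm²/s

A = lw
dA/dt = w·dl/dt + l·dw/dt = 4·5 + 5·3 = 35 cm²/s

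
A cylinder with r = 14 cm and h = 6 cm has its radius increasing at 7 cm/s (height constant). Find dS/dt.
476π cm²/s

S = 2πrh + 2πr² (lateral + bases)
dS/dt = (2πh + 4πr)·dr/dt = (2π·6 + 4π·14)·7
= 476π cm²/s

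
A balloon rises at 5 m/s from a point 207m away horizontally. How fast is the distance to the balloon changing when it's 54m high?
6√565/113 ≈ 1.262 m/s

z² = 207² + y²
z = √(207² + 54²) = 9√565
dz/dt = y/z · dy/dt = 54/(9√565) · 5 = 6√565/113 ≈ 1.262 m/s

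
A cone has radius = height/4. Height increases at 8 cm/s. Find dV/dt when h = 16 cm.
128π cm³/s

V = (1/3)π(h/4)²h = πh³/48
dV/dt = πh²/16 · 8
At h = 16: dV/dt = 128π cm³/s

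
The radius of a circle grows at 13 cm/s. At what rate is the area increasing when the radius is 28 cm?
728π cm²/s

A = πr²
dA/dt = 2πr · dr/dt = 2π(28)(13) = 728π cm²/s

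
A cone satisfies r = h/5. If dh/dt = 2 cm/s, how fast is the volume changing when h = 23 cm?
1058π/25 cm³/s

V = (1/3)π(h/5)²h = πh³/75
dV/dt = πh²/25 · 2
At h = 23: dV/dt = 1058π/25 cm³/s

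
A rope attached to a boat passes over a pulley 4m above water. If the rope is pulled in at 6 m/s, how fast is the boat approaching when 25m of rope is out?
50√609/203 ≈ 6.078 m/s

rope² = x² + 4²
x = √(25² - 4²) = √609
dx/dt = (rope/x) · d(rope)/dt = (25/√609) · (-6) = -50√609/203 m/s
The boat approaches at 50√609/203 ≈ 6.078 m/s.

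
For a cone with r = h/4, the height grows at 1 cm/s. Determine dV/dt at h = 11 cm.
121π/16 cm³/s

V = (1/3)π(h/4)²h = πh³/48
dV/dt = πh²/16 · 1
At h = 11: dV/dt = 121π/16 cm³/s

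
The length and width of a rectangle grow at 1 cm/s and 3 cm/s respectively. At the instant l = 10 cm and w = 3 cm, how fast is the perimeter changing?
8 cm/s

P = 2(l + w)
dP/dt = 2(dl/dt + dw/dt) = 2(1 + 3) = 8 cm/s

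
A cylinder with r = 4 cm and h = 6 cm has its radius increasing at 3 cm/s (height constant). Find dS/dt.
84π cm²/s

S = 2πrh + 2πr² (lateral + bases)
dS/dt = (2πh + 4πr)·dr/dt = (2π·6 + 4π·4)·3
= 84π cm²/s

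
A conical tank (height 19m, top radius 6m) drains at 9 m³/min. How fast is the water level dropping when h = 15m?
361/(900π) ≈ 0.1277 m/min

r/h = 6/19, so r = (6/19)h
V = (1/3)πr²h = (1/3)π((6/19)h)²h = (12/361)πh³
dV/dh = (36/361)πh²
dh/dt = (dV/dt)/(dV/dh) = -9/((36/361)π·15²) = -361/(900π) m/min
The level is dropping at 361/(900π) ≈ 0.1277 m/min.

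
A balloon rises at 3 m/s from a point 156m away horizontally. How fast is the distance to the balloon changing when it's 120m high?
30√269/269 ≈ 1.829 m/s

z² = 156² + y²
z = √(156² + 120²) = 12√269
dz/dt = y/z · dy/dt = 120/(12√269) · 3 = 30√269/269 ≈ 1.829 m/s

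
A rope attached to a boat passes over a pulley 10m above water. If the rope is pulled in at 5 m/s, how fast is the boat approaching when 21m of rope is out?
105√341/341 ≈ 5.686 m/s

rope² = x² + 10²
x = √(21² - 10²) = √341
dx/dt = (rope/x) · d(rope)/dt = (21/√341) · (-5) = -105√341/341 m/s
The boat approaches at 105√341/341 ≈ 5.686 m/s.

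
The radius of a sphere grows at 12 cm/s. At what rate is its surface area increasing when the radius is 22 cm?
2112π cm²/s

S = 4πr²
dS/dt = dS/dr · dr/dt = 8πr · 12
At r = 22: dS/dt = 2112π cm²/s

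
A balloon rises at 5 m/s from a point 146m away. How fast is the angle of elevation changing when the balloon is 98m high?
0.023609 rad/s

tan(θ) = y/146
sec²(θ) · dθ/dt = (1/146) · dy/dt
dθ/dt = cos²(θ)/146 · 5 = 146/(146² + 98²) · 5
dθ/dt = 0.023609 rad/s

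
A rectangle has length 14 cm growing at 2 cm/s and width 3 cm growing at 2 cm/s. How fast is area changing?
34 cm²/s

A = lw
dA/dt = w·dl/dt + l·dw/dt = 3·2 + 14·2 = 34 cm²/s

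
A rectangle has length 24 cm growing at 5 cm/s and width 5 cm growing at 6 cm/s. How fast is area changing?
169 cm²/s

A = lw
dA/dt = w·dl/dt + l·dw/dt = 5·5 + 24·6 = 169 cm²/s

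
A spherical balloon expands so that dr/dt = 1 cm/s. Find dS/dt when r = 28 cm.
224π cm²/s

S = 4πr²
dS/dt = dS/dr · dr/dt = 8πr · 1
At r = 28: dS/dt = 224π cm²/s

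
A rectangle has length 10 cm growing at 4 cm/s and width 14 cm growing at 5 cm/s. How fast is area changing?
106 cm²/s

A = lw
dA/dt = w·dl/dt + l·dw/dt = 14·4 + 10·5 = 106 cm²/s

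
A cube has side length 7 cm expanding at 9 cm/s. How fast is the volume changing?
1323 cm³/s

V = s³
dV/dt = 3s² · ds/dt = 3·7²·9 = 1323 cm³/s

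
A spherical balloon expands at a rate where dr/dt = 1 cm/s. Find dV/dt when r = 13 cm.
676π cm³/s

V = (4/3)πr³
dV/dt = dV/dr · dr/dt = 4πr² · 1
At r = 13: dV/dt = 676π cm³/s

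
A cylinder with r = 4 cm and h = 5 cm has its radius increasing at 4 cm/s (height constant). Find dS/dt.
104π cm²/s

S = 2πrh + 2πr² (lateral + bases)
dS/dt = (2πh + 4πr)·dr/dt = (2π·5 + 4π·4)·4
= 104π cm²/s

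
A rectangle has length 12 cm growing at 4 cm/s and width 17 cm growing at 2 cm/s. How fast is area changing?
92 cm²/s

A = lw
dA/dt = w·dl/dt + l·dw/dt = 17·4 + 12·2 = 92 cm²/s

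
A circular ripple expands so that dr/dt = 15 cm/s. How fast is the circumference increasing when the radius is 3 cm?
30π cm/s

C = 2πr
dC/dt = 2π · dr/dt = 2π · 15 = 30π cm/s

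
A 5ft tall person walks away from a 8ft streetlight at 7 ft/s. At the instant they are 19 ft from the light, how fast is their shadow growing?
35/3 ft/s

By similar triangles: 8/(x+s) = 5/s
Solving: s = 5x/3
ds/dt = 5/3 · dx/dt = 5/3 · 7 = 35/3 ft/s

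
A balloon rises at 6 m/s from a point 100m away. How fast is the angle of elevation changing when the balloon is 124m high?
0.023644 rad/s

tan(θ) = y/100
sec²(θ) · dθ/dt = (1/100) · dy/dt
dθ/dt = cos²(θ)/100 · 6 = 100/(100² + 124²) · 6
dθ/dt = 0.023644 rad/s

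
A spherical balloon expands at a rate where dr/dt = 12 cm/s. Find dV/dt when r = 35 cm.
58800π cm³/s

V = (4/3)πr³
dV/dt = dV/dr · dr/dt = 4πr² · 12
At r = 35: dV/dt = 58800π cm³/s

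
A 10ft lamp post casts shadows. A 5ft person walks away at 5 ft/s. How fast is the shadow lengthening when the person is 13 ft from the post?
5 ft/s

By similar triangles: 10/(x+s) = 5/s
Solving: s = 5x/5
ds/dt = 5/5 · dx/dt = 1 · 5 = 5 ft/s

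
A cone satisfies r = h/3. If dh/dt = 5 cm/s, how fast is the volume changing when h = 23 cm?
2645π/9 cm³/s

V = (1/3)π(h/3)²h = πh³/27
dV/dt = πh²/9 · 5
At h = 23: dV/dt = 2645π/9 cm³/s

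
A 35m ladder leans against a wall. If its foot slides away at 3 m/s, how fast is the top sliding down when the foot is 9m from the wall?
27√286/572 ≈ 0.7983 m/s

x² + y² = 35²
2x·dx/dt + 2y·dy/dt = 0
dy/dt = -x/y · dx/dt = -9/(2√286) · 3 = -27√286/572 m/s
The top is descending at 27√286/572 ≈ 0.7983 m/s.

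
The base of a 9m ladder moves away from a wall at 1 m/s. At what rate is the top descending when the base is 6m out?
2√5/5 ≈ 0.8944 m/s

x² + y² = 9²
2x·dx/dt + 2y·dy/dt = 0
dy/dt = -x/y · dx/dt = -6/(3√5) · 1 = -2√5/5 m/s
The top is descending at 2√5/5 ≈ 0.8944 m/s.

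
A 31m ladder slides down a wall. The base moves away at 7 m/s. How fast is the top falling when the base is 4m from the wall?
4√105/45 ≈ 0.9108 m/s

x² + y² = 31²
2x·dx/dt + 2y·dy/dt = 0
dy/dt = -x/y · dx/dt = -4/(3√105) · 7 = -4√105/45 m/s
The top is descending at 4√105/45 ≈ 0.9108 m/s.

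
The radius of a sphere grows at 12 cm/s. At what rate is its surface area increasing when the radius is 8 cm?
768π cm²/s

S = 4πr²
dS/dt = dS/dr · dr/dt = 8πr · 12
At r = 8: dS/dt = 768π cm²/s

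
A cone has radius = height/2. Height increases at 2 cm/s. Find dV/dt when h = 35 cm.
1225π/2 cm³/s

V = (1/3)π(h/2)²h = πh³/12
dV/dt = πh²/4 · 2
At h = 35: dV/dt = 1225π/2 cm³/s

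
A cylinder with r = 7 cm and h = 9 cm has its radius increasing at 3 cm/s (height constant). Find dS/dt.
138π cm²/s

S = 2πrh + 2πr² (lateral + bases)
dS/dt = (2πh + 4πr)·dr/dt = (2π·9 + 4π·7)·3
= 138π cm²/s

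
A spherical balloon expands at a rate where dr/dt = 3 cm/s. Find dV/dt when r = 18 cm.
3888π cm³/s

V = (4/3)πr³
dV/dt = dV/dr · dr/dt = 4πr² · 3
At r = 18: dV/dt = 3888π cm³/s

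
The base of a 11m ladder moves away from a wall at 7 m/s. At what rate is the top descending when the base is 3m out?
3√7/4 ≈ 1.984 m/s

x² + y² = 11²
2x·dx/dt + 2y·dy/dt = 0
dy/dt = -x/y · dx/dt = -3/(4√7) · 7 = -3√7/4 m/s
The top is descending at 3√7/4 ≈ 1.984 m/s.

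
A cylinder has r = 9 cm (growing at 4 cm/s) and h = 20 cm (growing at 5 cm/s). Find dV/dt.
1845π cm³/s

V = πr²h
dV/dt = 2πrh·dr/dt + πr²·dh/dt
= 2π(9)(20)(4) + π(9)²(5)
= 1845π cm³/s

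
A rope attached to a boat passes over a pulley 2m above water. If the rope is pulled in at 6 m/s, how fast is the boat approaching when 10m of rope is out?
5√6/2 ≈ 6.124 m/s

rope² = x² + 2²
x = √(10² - 2²) = 4√6
dx/dt = (rope/x) · d(rope)/dt = (10/(4√6)) · (-6) = -5√6/2 m/s
The boat approaches at 5√6/2 ≈ 6.124 m/s.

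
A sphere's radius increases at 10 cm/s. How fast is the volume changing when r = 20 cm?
16000π cm³/s

V = (4/3)πr³
dV/dt = dV/dr · dr/dt = 4πr² · 10
At r = 20: dV/dt = 16000π cm³/s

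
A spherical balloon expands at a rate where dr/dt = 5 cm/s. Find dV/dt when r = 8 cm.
1280π cm³/s

V = (4/3)πr³
dV/dt = dV/dr · dr/dt = 4πr² · 5
At r = 8: dV/dt = 1280π cm³/s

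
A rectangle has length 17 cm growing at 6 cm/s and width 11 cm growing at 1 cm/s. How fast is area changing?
83 cm²/s

A = lw
dA/dt = w·dl/dt + l·dw/dt = 11·6 + 17·1 = 83 cm²/s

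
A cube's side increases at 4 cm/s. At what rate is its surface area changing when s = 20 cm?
960 cm²/s

A = 6s²
dA/dt = 12s · ds/dt = 12·20·4 = 960 cm²/s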